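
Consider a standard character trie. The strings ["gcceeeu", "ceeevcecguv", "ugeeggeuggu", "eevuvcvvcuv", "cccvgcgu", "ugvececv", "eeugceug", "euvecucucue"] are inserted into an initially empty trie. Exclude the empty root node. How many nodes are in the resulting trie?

Count nodes per top-level branch (shared prefixes stored once):
  'c'-branch (cccvgcgu, ceeevcecguv): 18 nodes
  'e'-branch (eeugceug, eevuvcvvcuv, euvecucucue): 27 nodes
  'g'-branch (gcceeeu): 7 nodes
  'u'-branch (ugeeggeuggu, ugvececv): 17 nodes
Sum: 69

69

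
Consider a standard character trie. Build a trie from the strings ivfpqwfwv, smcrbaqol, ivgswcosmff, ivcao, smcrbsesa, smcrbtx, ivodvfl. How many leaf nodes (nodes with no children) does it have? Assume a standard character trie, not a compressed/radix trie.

7

A leaf is a node with no children — equivalently, the end of a word that is not a proper prefix of any other stored word.
Those words: "ivcao", "ivfpqwfwv", "ivgswcosmff", "ivodvfl", "smcrbaqol", "smcrbsesa", "smcrbtx"
Leaf count: 7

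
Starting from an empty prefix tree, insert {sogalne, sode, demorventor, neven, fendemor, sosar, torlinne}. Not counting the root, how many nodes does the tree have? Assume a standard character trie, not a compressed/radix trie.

44

Insert word by word; a character creates a node only if that edge doesn't already exist:
  "sogalne" → 7 new (s, o, g, a, l, n, e)
  "sode" → prefix "so" already present; 2 new (d, e)
  "demorventor" → 11 new (d, e, m, o, r, v, e, n, t, o, r)
  "neven" → 5 new (n, e, v, e, n)
  "fendemor" → 8 new (f, e, n, d, e, m, o, r)
  "sosar" → prefix "so" already present; 3 new (s, a, r)
  "torlinne" → 8 new (t, o, r, l, i, n, n, e)
Total nodes = 7 + 2 + 11 + 5 + 8 + 3 + 8 = 44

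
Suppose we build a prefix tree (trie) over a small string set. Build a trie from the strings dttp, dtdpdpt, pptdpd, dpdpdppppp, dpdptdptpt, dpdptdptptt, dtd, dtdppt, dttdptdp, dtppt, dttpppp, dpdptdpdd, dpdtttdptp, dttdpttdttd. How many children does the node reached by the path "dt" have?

3

Follow the path "dt" to its node, then look at its outgoing edges.
Characters that immediately follow "dt" among the stored strings: {d, p, t}.
That node has 3 child edges.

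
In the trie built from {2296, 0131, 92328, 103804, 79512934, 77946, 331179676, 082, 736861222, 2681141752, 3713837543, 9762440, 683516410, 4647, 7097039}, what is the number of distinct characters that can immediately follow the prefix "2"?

2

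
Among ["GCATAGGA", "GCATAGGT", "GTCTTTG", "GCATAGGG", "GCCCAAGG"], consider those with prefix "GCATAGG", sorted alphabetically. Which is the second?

Filter for "GCATAGG…" and sort: "GCATAGGA", "GCATAGGG", "GCATAGGT"
The 2nd is GCATAGGG.

GCATAGGG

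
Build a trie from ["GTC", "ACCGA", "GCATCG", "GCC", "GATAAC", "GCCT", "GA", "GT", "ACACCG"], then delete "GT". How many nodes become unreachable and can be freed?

After clearing the end-marker at "GT", prune upward until reaching a node still needed by another word.
Every node on "GT" is still needed (e.g. by "GTC"), so nothing is freed.
Nodes removed: 0

0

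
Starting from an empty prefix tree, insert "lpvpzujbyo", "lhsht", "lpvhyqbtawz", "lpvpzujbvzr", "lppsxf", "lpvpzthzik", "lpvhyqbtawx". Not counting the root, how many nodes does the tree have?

35

Trace insertions, counting only characters that open a new branch:
  "lpvpzujbyo" → 10 new (l, p, v, p, z, u, j, b, y, o)
  "lhsht" → prefix "l" already present; 4 new (h, s, h, t)
  "lpvhyqbtawz" → prefix "lpv" already present; 8 new (h, y, q, b, t, a, w, z)
  "lpvpzujbvzr" → prefix "lpvpzujb" already present; 3 new (v, z, r)
  "lppsxf" → prefix "lp" already present; 4 new (p, s, x, f)
  "lpvpzthzik" → prefix "lpvpz" already present; 5 new (t, h, z, i, k)
  "lpvhyqbtawx" → prefix "lpvhyqbtaw" already present; 1 new (x)
Total nodes = 10 + 4 + 8 + 3 + 4 + 5 + 1 = 35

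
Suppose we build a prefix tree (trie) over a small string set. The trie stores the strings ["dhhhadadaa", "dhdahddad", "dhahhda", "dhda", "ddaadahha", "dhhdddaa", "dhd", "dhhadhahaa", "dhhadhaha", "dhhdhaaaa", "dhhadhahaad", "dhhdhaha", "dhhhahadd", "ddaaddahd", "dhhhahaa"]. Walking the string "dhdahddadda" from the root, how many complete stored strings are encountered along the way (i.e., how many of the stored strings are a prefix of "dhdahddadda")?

Walk "dhdahddadda" from the root; an end-of-word marker is hit whenever a stored word is a prefix of "dhdahddadda".
Prefixes of the query that are stored words: "dhd", "dhda", "dhdahddad"
Count: 3

3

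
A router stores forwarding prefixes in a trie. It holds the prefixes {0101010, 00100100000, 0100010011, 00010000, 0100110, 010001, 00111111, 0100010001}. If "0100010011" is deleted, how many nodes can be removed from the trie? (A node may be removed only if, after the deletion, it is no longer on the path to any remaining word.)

After clearing the end-marker at "0100010011", prune upward until reaching a node still needed by another word.
The suffix "11" (2 nodes) is used only by "0100010011"; the node for "01000100" still has the child "0", so pruning stops there.
Nodes removed: 2

2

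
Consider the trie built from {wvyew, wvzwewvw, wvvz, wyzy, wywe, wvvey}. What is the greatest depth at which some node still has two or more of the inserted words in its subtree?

Look for the deepest trie node that still has at least two words in its subtree.
"wvvey" and "wvvz" agree on "wvv" (3 characters) before diverging; nothing deeper is shared.
Longest shared-prefix length: 3

3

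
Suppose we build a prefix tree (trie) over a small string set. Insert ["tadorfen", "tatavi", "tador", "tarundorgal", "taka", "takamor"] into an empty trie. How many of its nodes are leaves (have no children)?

Leaves are exactly the stored words that no other stored word extends.
Those words: "tadorfen", "takamor", "tarundorgal", "tatavi"
Leaf count: 4

4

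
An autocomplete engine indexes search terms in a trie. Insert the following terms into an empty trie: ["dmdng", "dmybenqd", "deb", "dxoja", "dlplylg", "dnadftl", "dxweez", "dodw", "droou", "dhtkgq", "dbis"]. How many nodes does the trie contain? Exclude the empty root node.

48

Trace insertions, counting only characters that open a new branch:
  "dmdng" → 5 new (d, m, d, n, g)
  "dmybenqd" → prefix "dm" already present; 6 new (y, b, e, n, q, d)
  "deb" → prefix "d" already present; 2 new (e, b)
  "dxoja" → prefix "d" already present; 4 new (x, o, j, a)
  "dlplylg" → prefix "d" already present; 6 new (l, p, l, y, l, g)
  "dnadftl" → prefix "d" already present; 6 new (n, a, d, f, t, l)
  "dxweez" → prefix "dx" already present; 4 new (w, e, e, z)
  "dodw" → prefix "d" already present; 3 new (o, d, w)
  "droou" → prefix "d" already present; 4 new (r, o, o, u)
  "dhtkgq" → prefix "d" already present; 5 new (h, t, k, g, q)
  "dbis" → prefix "d" already present; 3 new (b, i, s)
Total nodes = 5 + 6 + 2 + 4 + 6 + 6 + 4 + 3 + 4 + 5 + 3 = 48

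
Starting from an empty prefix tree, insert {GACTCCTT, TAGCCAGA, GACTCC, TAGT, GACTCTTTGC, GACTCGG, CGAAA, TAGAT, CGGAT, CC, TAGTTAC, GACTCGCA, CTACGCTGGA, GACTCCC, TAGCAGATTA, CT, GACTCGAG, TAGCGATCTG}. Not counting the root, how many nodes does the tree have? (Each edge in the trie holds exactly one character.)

64

Count nodes per top-level branch (shared prefixes stored once):
  'C'-branch (CC, CGAAA, CGGAT, CT, CTACGCTGGA): 18 nodes
  'G'-branch (GACTCC, GACTCCC, GACTCCTT, GACTCGAG, GACTCGCA, GACTCGG, GACTCTTTGC): 20 nodes
  'T'-branch (TAGAT, TAGCAGATTA, TAGCCAGA, TAGCGATCTG, TAGT, TAGTTAC): 26 nodes
Sum: 64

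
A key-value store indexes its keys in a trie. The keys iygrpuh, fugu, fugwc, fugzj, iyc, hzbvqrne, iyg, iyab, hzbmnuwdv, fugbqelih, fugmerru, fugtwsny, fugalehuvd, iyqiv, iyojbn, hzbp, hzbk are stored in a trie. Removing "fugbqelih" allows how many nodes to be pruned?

6

After clearing the end-marker at "fugbqelih", prune upward until reaching a node still needed by another word.
The suffix "bqelih" (6 nodes) is used only by "fugbqelih"; the node for "fug" still has the child "u", so pruning stops there.
Nodes removed: 6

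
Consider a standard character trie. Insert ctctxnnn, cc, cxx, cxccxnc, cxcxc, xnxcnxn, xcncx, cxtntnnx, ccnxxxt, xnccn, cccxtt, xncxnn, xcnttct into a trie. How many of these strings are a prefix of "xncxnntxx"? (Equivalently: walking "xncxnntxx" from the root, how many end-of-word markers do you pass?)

Check each prefix of "xncxnntxx" against the stored set — each match is an end-marker on the path.
Prefixes of the query that are stored words: "xncxnn"
Count: 1

1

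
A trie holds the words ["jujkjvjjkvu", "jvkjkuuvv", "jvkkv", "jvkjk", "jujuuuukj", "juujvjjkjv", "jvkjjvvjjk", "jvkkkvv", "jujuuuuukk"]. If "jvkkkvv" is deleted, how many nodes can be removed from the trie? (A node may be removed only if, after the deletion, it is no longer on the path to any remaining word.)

3

After clearing the end-marker at "jvkkkvv", prune upward until reaching a node still needed by another word.
The suffix "kvv" (3 nodes) is used only by "jvkkkvv"; the node for "jvkk" still has the child "v", so pruning stops there.
Nodes removed: 3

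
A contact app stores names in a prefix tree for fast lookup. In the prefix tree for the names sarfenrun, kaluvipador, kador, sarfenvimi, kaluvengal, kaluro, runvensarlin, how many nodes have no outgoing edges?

7

Leaves are exactly the stored words that no other stored word extends.
Those words: "kador", "kaluro", "kaluvengal", "kaluvipador", "runvensarlin", "sarfenrun", "sarfenvimi"
Leaf count: 7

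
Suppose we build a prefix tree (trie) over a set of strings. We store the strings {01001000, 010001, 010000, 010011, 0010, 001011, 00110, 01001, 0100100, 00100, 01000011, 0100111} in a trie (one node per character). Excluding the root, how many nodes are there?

23

Insert word by word; a character creates a node only if that edge doesn't already exist:
  "01001000" → 8 new (0, 1, 0, 0, 1, 0, 0, 0)
  "010001" → prefix "0100" already present; 2 new (0, 1)
  "010000" → prefix "01000" already present; 1 new (0)
  "010011" → prefix "01001" already present; 1 new (1)
  "0010" → prefix "0" already present; 3 new (0, 1, 0)
  "001011" → prefix "0010" already present; 2 new (1, 1)
  "00110" → prefix "001" already present; 2 new (1, 0)
  "01001" → prefix "01001" already present; 0 new (none)
  "0100100" → prefix "0100100" already present; 0 new (none)
  "00100" → prefix "0010" already present; 1 new (0)
  "01000011" → prefix "010000" already present; 2 new (1, 1)
  "0100111" → prefix "010011" already present; 1 new (1)
Total nodes = 8 + 2 + 1 + 1 + 3 + 2 + 2 + 0 + 0 + 1 + 2 + 1 = 23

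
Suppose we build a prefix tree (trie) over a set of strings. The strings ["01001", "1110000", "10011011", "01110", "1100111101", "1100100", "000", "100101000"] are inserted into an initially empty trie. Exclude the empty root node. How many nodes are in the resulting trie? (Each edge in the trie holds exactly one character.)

For each word, the new-node count is its length minus the longest prefix already in the trie:
  "01001" → 5 new (0, 1, 0, 0, 1)
  "1110000" → 7 new (1, 1, 1, 0, 0, 0, 0)
  "10011011" → prefix "1" already present; 7 new (0, 0, 1, 1, 0, 1, 1)
  "01110" → prefix "01" already present; 3 new (1, 1, 0)
  "1100111101" → prefix "11" already present; 8 new (0, 0, 1, 1, 1, 1, 0, 1)
  "1100100" → prefix "11001" already present; 2 new (0, 0)
  "000" → prefix "0" already present; 2 new (0, 0)
  "100101000" → prefix "1001" already present; 5 new (0, 1, 0, 0, 0)
Total nodes = 5 + 7 + 7 + 3 + 8 + 2 + 2 + 5 = 39

39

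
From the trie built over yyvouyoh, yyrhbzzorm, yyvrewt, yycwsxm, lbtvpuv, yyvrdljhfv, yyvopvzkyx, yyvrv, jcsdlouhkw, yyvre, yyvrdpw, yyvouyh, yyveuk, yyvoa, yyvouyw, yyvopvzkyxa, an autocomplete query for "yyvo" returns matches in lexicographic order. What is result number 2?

Filter for "yyvo…" and sort: "yyvoa", "yyvopvzkyx", "yyvopvzkyxa", "yyvouyh", "yyvouyoh", "yyvouyw"
Position 2: yyvopvzkyx

yyvopvzkyx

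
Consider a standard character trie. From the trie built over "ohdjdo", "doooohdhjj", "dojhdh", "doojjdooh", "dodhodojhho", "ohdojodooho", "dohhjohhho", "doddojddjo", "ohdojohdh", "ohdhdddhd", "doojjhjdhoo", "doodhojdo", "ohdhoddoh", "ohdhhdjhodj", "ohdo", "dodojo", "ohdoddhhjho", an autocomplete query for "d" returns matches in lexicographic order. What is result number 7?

DFS of the "d" subtree visits, in order: "doddojddjo", "dodhodojhho", "dodojo", "dohhjohhho", "dojhdh", "doodhojdo", "doojjdooh", "doojjhjdhoo", "doooohdhjj"
The 7th is doojjdooh.

doojjdooh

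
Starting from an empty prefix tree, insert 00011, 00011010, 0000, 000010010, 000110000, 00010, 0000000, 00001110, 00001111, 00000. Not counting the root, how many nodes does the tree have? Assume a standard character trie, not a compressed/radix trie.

25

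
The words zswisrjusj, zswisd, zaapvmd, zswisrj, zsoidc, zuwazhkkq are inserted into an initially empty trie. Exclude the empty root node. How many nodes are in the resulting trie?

Trie structure (* marks end of a word):
(root)
└─ z
   ├─ a
   │  └─ a
   │     └─ p
   │        └─ v
   │           └─ m
   │              └─ d *
   ├─ s
   │  ├─ o
   │  │  └─ i
   │  │     └─ d
   │  │        └─ c *
   │  └─ w
   │     └─ i
   │        └─ s
   │           ├─ d *
   │           └─ r
   │              └─ j *
   │                 └─ u
   │                    └─ s
   │                       └─ j *
   └─ u
      └─ w
         └─ a
            └─ z
               └─ h
                  └─ k
                     └─ k
                        └─ q *
Counting every labelled node above: 29.

29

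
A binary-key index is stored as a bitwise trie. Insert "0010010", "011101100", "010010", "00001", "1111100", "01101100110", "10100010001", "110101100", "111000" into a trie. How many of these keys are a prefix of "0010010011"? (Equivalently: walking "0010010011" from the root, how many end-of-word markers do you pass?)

1

Traverse "0010010011" character by character; count nodes along the way that are marked as word ends.
Prefixes of the query that are stored words: "0010010"
Count: 1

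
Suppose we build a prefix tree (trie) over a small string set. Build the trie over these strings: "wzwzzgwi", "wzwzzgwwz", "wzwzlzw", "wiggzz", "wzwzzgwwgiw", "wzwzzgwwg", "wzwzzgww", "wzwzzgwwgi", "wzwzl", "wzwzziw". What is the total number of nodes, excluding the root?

23

Trie structure (* marks end of a word):
(root)
└─ w
   ├─ i
   │  └─ g
   │     └─ g
   │        └─ z
   │           └─ z *
   └─ z
      └─ w
         └─ z
            ├─ l *
            │  └─ z
            │     └─ w *
            └─ z
               ├─ g
               │  └─ w
               │     ├─ i *
               │     └─ w *
               │        ├─ g *
               │        │  └─ i *
               │        │     └─ w *
               │        └─ z *
               └─ i
                  └─ w *
Counting every labelled node above: 23.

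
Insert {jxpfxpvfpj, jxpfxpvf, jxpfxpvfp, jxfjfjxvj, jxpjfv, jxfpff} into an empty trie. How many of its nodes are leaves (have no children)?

4

A leaf is a node with no children — equivalently, the end of a word that is not a proper prefix of any other stored word.
Those words: "jxfjfjxvj", "jxfpff", "jxpfxpvfpj", "jxpjfv"
Leaf count: 4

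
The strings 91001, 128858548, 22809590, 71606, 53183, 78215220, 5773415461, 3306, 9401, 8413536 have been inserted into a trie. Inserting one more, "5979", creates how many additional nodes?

3

"5" is already a path in the trie; the remaining "979" must be added.
New nodes needed: |"5979"| − 1 = 4 − 1 = 3.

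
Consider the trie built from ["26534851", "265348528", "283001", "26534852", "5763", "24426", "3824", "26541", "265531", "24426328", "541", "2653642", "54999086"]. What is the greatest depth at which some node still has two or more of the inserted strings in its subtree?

Equivalently: take the maximum, over all pairs, of their longest common prefix length.
e.g. "26534852" and "265348528" share the prefix "26534852" of length 8; no pair shares a longer one.
Longest shared-prefix length: 8

8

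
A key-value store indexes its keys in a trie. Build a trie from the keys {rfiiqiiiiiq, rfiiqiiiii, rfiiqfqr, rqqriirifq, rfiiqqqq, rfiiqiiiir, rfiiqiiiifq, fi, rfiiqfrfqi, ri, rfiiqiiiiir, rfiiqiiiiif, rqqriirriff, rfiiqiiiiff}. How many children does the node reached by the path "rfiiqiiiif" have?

2

Walk "rfiiqiiiif" from the root, arriving at one node.
Distinct next characters after "rfiiqiiiif": f, q.
That node has 2 child edges.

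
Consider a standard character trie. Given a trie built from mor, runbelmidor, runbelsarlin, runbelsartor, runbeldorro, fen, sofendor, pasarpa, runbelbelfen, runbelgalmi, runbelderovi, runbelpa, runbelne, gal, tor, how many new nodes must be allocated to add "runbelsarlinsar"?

Walking "runbelsarlinsar" from the root, the first 12 characters ("runbelsarlin") follow existing edges; "s" is the first miss.
So 15 − 12 = 3 new nodes.

3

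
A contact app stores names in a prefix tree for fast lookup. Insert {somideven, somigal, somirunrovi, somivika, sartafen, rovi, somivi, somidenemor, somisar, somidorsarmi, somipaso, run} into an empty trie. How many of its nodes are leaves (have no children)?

A leaf is a node with no children — equivalently, the end of a word that is not a proper prefix of any other stored word.
Those words: "rovi", "run", "sartafen", "somidenemor", "somideven", "somidorsarmi", "somigal", "somipaso", "somirunrovi", "somisar", "somivika"
Leaf count: 11

11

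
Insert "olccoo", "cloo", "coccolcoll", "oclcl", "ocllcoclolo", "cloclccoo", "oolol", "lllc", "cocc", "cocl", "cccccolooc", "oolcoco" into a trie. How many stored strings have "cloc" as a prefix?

1

Walk to "cloc"; the words in its subtree are exactly those with that prefix.
Matches: "cloclccoo"
Count: 1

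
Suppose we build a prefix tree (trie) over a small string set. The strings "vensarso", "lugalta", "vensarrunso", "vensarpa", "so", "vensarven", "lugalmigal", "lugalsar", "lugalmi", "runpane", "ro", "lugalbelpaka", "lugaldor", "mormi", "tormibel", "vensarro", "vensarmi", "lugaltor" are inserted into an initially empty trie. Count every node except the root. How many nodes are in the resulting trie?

Trace insertions, counting only characters that open a new branch:
  "vensarso" → 8 new (v, e, n, s, a, r, s, o)
  "lugalta" → 7 new (l, u, g, a, l, t, a)
  "vensarrunso" → prefix "vensar" already present; 5 new (r, u, n, s, o)
  "vensarpa" → prefix "vensar" already present; 2 new (p, a)
  "so" → 2 new (s, o)
  "vensarven" → prefix "vensar" already present; 3 new (v, e, n)
  "lugalmigal" → prefix "lugal" already present; 5 new (m, i, g, a, l)
  "lugalsar" → prefix "lugal" already present; 3 new (s, a, r)
  "lugalmi" → prefix "lugalmi" already present; 0 new (none)
  "runpane" → 7 new (r, u, n, p, a, n, e)
  "ro" → prefix "r" already present; 1 new (o)
  "lugalbelpaka" → prefix "lugal" already present; 7 new (b, e, l, p, a, k, a)
  "lugaldor" → prefix "lugal" already present; 3 new (d, o, r)
  "mormi" → 5 new (m, o, r, m, i)
  "tormibel" → 8 new (t, o, r, m, i, b, e, l)
  "vensarro" → prefix "vensarr" already present; 1 new (o)
  "vensarmi" → prefix "vensar" already present; 2 new (m, i)
  "lugaltor" → prefix "lugalt" already present; 2 new (o, r)
Total nodes = 8 + 7 + 5 + 2 + 2 + 3 + 5 + 3 + 0 + 7 + 1 + 7 + 3 + 5 + 8 + 1 + 2 + 2 = 71

71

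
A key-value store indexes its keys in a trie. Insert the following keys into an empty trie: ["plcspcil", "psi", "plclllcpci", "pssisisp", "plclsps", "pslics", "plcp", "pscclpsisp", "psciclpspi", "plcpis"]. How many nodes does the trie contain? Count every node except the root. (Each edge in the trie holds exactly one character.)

48

Trace insertions, counting only characters that open a new branch:
  "plcspcil" → 8 new (p, l, c, s, p, c, i, l)
  "psi" → prefix "p" already present; 2 new (s, i)
  "plclllcpci" → prefix "plc" already present; 7 new (l, l, l, c, p, c, i)
  "pssisisp" → prefix "ps" already present; 6 new (s, i, s, i, s, p)
  "plclsps" → prefix "plcl" already present; 3 new (s, p, s)
  "pslics" → prefix "ps" already present; 4 new (l, i, c, s)
  "plcp" → prefix "plc" already present; 1 new (p)
  "pscclpsisp" → prefix "ps" already present; 8 new (c, c, l, p, s, i, s, p)
  "psciclpspi" → prefix "psc" already present; 7 new (i, c, l, p, s, p, i)
  "plcpis" → prefix "plcp" already present; 2 new (i, s)
Total nodes = 8 + 2 + 7 + 6 + 3 + 4 + 1 + 8 + 7 + 2 = 48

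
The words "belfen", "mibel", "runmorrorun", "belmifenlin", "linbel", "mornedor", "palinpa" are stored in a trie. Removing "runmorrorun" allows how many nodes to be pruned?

11

Walk "runmorrorun" from the leaf back toward the root, removing each node that no remaining word uses.
No other word shares any prefix with "runmorrorun", so all 11 of its nodes go.
Nodes removed: 11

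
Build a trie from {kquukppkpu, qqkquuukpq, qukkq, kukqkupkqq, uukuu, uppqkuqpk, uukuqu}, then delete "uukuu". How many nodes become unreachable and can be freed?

A node on "uukuu"'s path can go only if nothing else ends at it or branches off below it.
The suffix "u" (1 node) is used only by "uukuu"; the node for "uuku" still has the child "q", so pruning stops there.
Nodes removed: 1

1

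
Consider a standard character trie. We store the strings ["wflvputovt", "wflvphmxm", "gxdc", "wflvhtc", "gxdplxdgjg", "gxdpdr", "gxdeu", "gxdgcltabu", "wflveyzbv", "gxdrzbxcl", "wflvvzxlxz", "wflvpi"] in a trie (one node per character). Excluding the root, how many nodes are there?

57

Insert word by word; a character creates a node only if that edge doesn't already exist:
  "wflvputovt" → 10 new (w, f, l, v, p, u, t, o, v, t)
  "wflvphmxm" → prefix "wflvp" already present; 4 new (h, m, x, m)
  "gxdc" → 4 new (g, x, d, c)
  "wflvhtc" → prefix "wflv" already present; 3 new (h, t, c)
  "gxdplxdgjg" → prefix "gxd" already present; 7 new (p, l, x, d, g, j, g)
  "gxdpdr" → prefix "gxdp" already present; 2 new (d, r)
  "gxdeu" → prefix "gxd" already present; 2 new (e, u)
  "gxdgcltabu" → prefix "gxd" already present; 7 new (g, c, l, t, a, b, u)
  "wflveyzbv" → prefix "wflv" already present; 5 new (e, y, z, b, v)
  "gxdrzbxcl" → prefix "gxd" already present; 6 new (r, z, b, x, c, l)
  "wflvvzxlxz" → prefix "wflv" already present; 6 new (v, z, x, l, x, z)
  "wflvpi" → prefix "wflvp" already present; 1 new (i)
Total nodes = 10 + 4 + 4 + 3 + 7 + 2 + 2 + 7 + 5 + 6 + 6 + 1 = 57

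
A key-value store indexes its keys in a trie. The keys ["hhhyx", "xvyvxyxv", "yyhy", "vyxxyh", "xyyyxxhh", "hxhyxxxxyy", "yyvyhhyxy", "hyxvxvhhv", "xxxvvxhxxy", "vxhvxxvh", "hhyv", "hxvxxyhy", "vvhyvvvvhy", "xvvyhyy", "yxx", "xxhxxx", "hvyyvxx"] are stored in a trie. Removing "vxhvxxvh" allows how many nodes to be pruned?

Walk "vxhvxxvh" from the leaf back toward the root, removing each node that no remaining word uses.
The suffix "xhvxxvh" (7 nodes) is used only by "vxhvxxvh"; the node for "v" still has the child "y", so pruning stops there.
Nodes removed: 7

7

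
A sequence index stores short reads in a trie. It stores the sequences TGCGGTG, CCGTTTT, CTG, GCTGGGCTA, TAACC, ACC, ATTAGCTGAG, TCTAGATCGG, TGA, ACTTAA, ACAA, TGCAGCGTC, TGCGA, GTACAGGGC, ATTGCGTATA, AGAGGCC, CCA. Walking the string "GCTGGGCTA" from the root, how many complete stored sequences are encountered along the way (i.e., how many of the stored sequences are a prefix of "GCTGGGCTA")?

Walk "GCTGGGCTA" from the root; an end-of-word marker is hit whenever a stored word is a prefix of "GCTGGGCTA".
Prefixes of the query that are stored words: "GCTGGGCTA"
Count: 1

1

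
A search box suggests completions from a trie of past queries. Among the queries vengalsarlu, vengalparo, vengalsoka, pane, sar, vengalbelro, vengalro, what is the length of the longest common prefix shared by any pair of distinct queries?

Equivalently: take the maximum, over all pairs, of their longest common prefix length.
e.g. "vengalsarlu" and "vengalsoka" share the prefix "vengals" of length 7; no pair shares a longer one.
Longest shared-prefix length: 7

7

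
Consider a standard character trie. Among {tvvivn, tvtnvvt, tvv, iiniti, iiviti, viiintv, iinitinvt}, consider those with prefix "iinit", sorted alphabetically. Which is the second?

iinitinvt

Filter for "iinit…" and sort: "iiniti", "iinitinvt"
The 2nd is iinitinvt.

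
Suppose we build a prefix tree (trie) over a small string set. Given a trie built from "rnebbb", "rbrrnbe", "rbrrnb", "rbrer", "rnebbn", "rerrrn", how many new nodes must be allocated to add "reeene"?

4

The longest prefix of "reeene" already in the trie is "re" (length 2).
Each of the 4 remaining characters creates one node.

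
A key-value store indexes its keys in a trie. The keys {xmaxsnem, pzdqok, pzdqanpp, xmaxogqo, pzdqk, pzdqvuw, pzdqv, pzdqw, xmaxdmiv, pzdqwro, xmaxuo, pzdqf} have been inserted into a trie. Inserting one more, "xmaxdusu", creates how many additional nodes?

Walking "xmaxdusu" from the root, the first 5 characters ("xmaxd") follow existing edges; "u" is the first miss.
New nodes needed: |"xmaxdusu"| − 5 = 8 − 5 = 3.

3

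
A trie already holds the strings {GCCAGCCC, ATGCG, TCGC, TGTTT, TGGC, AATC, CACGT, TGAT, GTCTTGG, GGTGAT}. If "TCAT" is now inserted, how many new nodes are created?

2

Walking "TCAT" from the root, the first 2 characters ("TC") follow existing edges; "A" is the first miss.
So 4 − 2 = 2 new nodes.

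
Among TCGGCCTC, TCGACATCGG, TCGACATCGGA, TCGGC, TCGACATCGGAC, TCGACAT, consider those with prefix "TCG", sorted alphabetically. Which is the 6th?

TCGGCCTC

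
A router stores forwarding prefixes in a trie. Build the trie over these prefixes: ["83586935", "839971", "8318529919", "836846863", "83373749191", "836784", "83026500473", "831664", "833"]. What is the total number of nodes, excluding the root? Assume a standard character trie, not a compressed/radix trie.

51

Count nodes per top-level branch (shared prefixes stored once):
  '8'-branch (83026500473, 831664, 8318529919, 833, 83373749191, 83586935, 836784, 836846863, 839971): 51 nodes
Sum: 51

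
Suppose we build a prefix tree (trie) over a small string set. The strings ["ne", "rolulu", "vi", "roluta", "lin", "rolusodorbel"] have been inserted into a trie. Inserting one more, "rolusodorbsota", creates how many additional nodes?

4

Walking "rolusodorbsota" from the root, the first 10 characters ("rolusodorb") follow existing edges; "s" is the first miss.
So 14 − 10 = 4 new nodes.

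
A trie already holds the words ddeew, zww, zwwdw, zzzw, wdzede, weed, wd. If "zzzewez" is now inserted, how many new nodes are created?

4

Walking "zzzewez" from the root, the first 3 characters ("zzz") follow existing edges; "e" is the first miss.
Each of the 4 remaining characters creates one node.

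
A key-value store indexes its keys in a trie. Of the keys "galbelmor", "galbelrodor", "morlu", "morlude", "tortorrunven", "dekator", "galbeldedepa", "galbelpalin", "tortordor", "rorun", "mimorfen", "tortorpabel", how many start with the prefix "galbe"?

4

Walk to "galbe"; the words in its subtree are exactly those with that prefix.
Matches: "galbeldedepa", "galbelmor", "galbelpalin", "galbelrodor"
Count: 4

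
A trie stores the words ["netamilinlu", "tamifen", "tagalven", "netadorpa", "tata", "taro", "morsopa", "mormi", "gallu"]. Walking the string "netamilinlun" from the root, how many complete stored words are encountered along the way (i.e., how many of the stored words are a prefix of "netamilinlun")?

1

Traverse "netamilinlun" character by character; count nodes along the way that are marked as word ends.
Prefixes of the query that are stored words: "netamilinlu"
Count: 1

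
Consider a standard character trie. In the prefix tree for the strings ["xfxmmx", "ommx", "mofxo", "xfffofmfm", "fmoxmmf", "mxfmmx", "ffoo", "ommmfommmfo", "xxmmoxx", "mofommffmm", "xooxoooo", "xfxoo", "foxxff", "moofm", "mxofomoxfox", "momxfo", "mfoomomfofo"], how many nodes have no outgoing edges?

17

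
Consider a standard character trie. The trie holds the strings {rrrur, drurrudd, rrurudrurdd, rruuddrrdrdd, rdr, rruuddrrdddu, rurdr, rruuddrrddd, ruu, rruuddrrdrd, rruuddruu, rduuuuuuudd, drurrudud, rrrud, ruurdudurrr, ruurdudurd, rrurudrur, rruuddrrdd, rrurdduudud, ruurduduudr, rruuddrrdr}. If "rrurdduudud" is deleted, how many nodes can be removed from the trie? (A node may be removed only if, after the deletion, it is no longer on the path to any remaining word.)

7

A node on "rrurdduudud"'s path can go only if nothing else ends at it or branches off below it.
The suffix "dduudud" (7 nodes) is used only by "rrurdduudud"; the node for "rrur" still has the child "u", so pruning stops there.
Nodes removed: 7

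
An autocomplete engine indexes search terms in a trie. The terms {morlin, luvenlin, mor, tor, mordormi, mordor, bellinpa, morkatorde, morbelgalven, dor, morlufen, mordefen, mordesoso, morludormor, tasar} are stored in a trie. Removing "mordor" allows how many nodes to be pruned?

Walk "mordor" from the leaf back toward the root, removing each node that no remaining word uses.
Every node on "mordor" is still needed (e.g. by "mordormi"), so nothing is freed.
Nodes removed: 0

0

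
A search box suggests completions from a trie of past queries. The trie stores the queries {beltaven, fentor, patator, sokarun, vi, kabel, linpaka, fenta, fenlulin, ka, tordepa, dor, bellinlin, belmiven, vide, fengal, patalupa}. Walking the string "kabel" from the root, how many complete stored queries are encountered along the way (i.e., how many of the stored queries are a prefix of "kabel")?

2

Check each prefix of "kabel" against the stored set — each match is an end-marker on the path.
Prefixes of the query that are stored words: "ka", "kabel"
Count: 2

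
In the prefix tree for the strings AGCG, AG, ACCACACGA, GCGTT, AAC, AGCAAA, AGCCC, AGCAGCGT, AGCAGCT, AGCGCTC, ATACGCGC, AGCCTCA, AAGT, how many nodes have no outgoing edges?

11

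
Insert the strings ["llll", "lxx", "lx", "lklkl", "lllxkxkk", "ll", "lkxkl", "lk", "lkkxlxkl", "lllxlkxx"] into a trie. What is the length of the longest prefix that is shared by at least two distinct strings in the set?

4

Look for the deepest trie node that still has at least two words in its subtree.
e.g. "lllxkxkk" and "lllxlkxx" share the prefix "lllx" of length 4; no pair shares a longer one.
Longest shared-prefix length: 4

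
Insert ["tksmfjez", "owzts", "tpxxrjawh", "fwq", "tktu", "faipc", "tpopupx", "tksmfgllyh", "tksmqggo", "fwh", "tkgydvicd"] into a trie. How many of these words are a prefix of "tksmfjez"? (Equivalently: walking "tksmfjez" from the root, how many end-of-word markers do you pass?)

1

Traverse "tksmfjez" character by character; count nodes along the way that are marked as word ends.
Prefixes of the query that are stored words: "tksmfjez"
Count: 1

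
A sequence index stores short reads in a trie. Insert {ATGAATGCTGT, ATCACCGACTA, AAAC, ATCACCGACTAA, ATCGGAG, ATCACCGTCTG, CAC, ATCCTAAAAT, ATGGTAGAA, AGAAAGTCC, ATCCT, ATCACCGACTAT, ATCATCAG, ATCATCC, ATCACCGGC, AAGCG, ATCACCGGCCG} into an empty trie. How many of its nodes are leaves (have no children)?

14

Leaves are exactly the stored words that no other stored word extends.
Those words: "AAAC", "AAGCG", "AGAAAGTCC", "ATCACCGACTAA", "ATCACCGACTAT", "ATCACCGGCCG", "ATCACCGTCTG", "ATCATCAG", "ATCATCC", "ATCCTAAAAT", "ATCGGAG", "ATGAATGCTGT", "ATGGTAGAA", "CAC"
Leaf count: 14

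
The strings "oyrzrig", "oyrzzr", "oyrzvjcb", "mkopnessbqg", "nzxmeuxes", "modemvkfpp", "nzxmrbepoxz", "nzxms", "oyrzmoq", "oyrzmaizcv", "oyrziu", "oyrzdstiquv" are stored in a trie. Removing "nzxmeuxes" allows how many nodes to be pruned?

5

After clearing the end-marker at "nzxmeuxes", prune upward until reaching a node still needed by another word.
The suffix "euxes" (5 nodes) is used only by "nzxmeuxes"; the node for "nzxm" still has the child "r", so pruning stops there.
Nodes removed: 5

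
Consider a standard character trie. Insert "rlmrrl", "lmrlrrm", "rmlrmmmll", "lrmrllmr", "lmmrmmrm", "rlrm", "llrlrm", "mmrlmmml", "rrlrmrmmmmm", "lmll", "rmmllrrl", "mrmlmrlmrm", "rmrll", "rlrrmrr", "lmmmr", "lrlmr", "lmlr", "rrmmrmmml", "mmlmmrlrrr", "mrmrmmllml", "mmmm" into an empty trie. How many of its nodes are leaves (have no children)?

Leaves are exactly the stored words that no other stored word extends.
Those words: "llrlrm", "lmll", "lmlr", "lmmmr", "lmmrmmrm", "lmrlrrm", "lrlmr", "lrmrllmr", "mmlmmrlrrr", "mmmm", "mmrlmmml", "mrmlmrlmrm", "mrmrmmllml", "rlmrrl", "rlrm", "rlrrmrr", "rmlrmmmll", "rmmllrrl", "rmrll", "rrlrmrmmmmm", "rrmmrmmml"
Leaf count: 21

21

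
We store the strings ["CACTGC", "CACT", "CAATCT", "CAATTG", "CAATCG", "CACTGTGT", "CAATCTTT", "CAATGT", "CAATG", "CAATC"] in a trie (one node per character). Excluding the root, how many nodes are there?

Insert word by word; a character creates a node only if that edge doesn't already exist:
  "CACTGC" → 6 new (C, A, C, T, G, C)
  "CACT" → prefix "CACT" already present; 0 new (none)
  "CAATCT" → prefix "CA" already present; 4 new (A, T, C, T)
  "CAATTG" → prefix "CAAT" already present; 2 new (T, G)
  "CAATCG" → prefix "CAATC" already present; 1 new (G)
  "CACTGTGT" → prefix "CACTG" already present; 3 new (T, G, T)
  "CAATCTTT" → prefix "CAATCT" already present; 2 new (T, T)
  "CAATGT" → prefix "CAAT" already present; 2 new (G, T)
  "CAATG" → prefix "CAATG" already present; 0 new (none)
  "CAATC" → prefix "CAATC" already present; 0 new (none)
Total nodes = 6 + 0 + 4 + 2 + 1 + 3 + 2 + 2 + 0 + 0 = 20

20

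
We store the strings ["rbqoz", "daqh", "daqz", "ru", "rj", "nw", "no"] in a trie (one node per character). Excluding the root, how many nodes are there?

15

Trie structure (* marks end of a word):
(root)
├─ d
│  └─ a
│     └─ q
│        ├─ h *
│        └─ z *
├─ n
│  ├─ o *
│  └─ w *
└─ r
   ├─ b
   │  └─ q
   │     └─ o
   │        └─ z *
   ├─ j *
   └─ u *
Counting every labelled node above: 15.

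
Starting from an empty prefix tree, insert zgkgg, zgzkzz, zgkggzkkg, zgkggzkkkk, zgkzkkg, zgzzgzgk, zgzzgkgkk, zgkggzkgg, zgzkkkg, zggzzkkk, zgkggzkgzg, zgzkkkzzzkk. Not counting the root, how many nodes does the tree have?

For each word, the new-node count is its length minus the longest prefix already in the trie:
  "zgkgg" → 5 new (z, g, k, g, g)
  "zgzkzz" → prefix "zg" already present; 4 new (z, k, z, z)
  "zgkggzkkg" → prefix "zgkgg" already present; 4 new (z, k, k, g)
  "zgkggzkkkk" → prefix "zgkggzkk" already present; 2 new (k, k)
  "zgkzkkg" → prefix "zgk" already present; 4 new (z, k, k, g)
  "zgzzgzgk" → prefix "zgz" already present; 5 new (z, g, z, g, k)
  "zgzzgkgkk" → prefix "zgzzg" already present; 4 new (k, g, k, k)
  "zgkggzkgg" → prefix "zgkggzk" already present; 2 new (g, g)
  "zgzkkkg" → prefix "zgzk" already present; 3 new (k, k, g)
  "zggzzkkk" → prefix "zg" already present; 6 new (g, z, z, k, k, k)
  "zgkggzkgzg" → prefix "zgkggzkg" already present; 2 new (z, g)
  "zgzkkkzzzkk" → prefix "zgzkkk" already present; 5 new (z, z, z, k, k)
Total nodes = 5 + 4 + 4 + 2 + 4 + 5 + 4 + 2 + 3 + 6 + 2 + 5 = 46

46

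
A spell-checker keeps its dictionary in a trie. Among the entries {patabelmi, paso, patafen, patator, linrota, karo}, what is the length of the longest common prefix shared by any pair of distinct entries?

Equivalently: take the maximum, over all pairs, of their longest common prefix length.
"patabelmi" and "patafen" agree on "pata" (4 characters) before diverging; nothing deeper is shared.
Longest shared-prefix length: 4

4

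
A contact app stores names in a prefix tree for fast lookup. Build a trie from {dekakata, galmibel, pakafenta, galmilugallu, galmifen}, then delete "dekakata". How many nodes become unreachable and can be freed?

8

After clearing the end-marker at "dekakata", prune upward until reaching a node still needed by another word.
No other word shares any prefix with "dekakata", so all 8 of its nodes go.
Nodes removed: 8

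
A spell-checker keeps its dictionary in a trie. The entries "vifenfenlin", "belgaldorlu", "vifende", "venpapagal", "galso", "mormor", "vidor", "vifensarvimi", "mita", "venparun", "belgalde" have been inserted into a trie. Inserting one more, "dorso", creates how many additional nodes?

"dorso" shares no prefix with any stored word, so all 5 characters open new nodes.
5 − 0 = 5 new nodes.

5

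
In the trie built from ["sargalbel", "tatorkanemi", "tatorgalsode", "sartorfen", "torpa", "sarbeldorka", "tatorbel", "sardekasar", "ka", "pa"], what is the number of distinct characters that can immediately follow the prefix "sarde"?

1

Follow the path "sarde" to its node, then look at its outgoing edges.
Distinct next characters after "sarde": k.
That node has 1 child edge.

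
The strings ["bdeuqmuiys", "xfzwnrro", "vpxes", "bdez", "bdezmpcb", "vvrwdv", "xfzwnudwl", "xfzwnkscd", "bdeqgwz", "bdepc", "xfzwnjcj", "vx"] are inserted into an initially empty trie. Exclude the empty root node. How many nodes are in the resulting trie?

51

Count nodes per top-level branch (shared prefixes stored once):
  'b'-branch (bdepc, bdeqgwz, bdeuqmuiys, bdez, bdezmpcb): 21 nodes
  'v'-branch (vpxes, vvrwdv, vx): 11 nodes
  'x'-branch (xfzwnjcj, xfzwnkscd, xfzwnrro, xfzwnudwl): 19 nodes
Sum: 51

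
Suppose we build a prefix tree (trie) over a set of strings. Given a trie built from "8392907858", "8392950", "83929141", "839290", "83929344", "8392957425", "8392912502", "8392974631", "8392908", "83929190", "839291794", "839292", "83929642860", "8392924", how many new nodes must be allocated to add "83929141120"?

3

Walking "83929141120" from the root, the first 8 characters ("83929141") follow existing edges; "1" is the first miss.
Each of the 3 remaining characters creates one node.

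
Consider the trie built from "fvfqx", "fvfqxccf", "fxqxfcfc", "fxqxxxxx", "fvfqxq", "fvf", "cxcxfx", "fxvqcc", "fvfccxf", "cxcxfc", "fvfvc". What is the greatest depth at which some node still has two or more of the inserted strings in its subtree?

The deepest shared node is where two words last agree before diverging.
e.g. "cxcxfc" and "cxcxfx" share the prefix "cxcxf" of length 5; no pair shares a longer one.
Longest shared-prefix length: 5

5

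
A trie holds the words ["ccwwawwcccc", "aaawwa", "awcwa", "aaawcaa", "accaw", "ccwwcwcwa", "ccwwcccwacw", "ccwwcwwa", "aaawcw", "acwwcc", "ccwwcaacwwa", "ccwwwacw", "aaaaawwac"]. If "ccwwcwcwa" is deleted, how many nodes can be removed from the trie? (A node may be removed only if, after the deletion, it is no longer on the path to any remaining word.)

3

After clearing the end-marker at "ccwwcwcwa", prune upward until reaching a node still needed by another word.
The suffix "cwa" (3 nodes) is used only by "ccwwcwcwa"; the node for "ccwwcw" still has the child "w", so pruning stops there.
Nodes removed: 3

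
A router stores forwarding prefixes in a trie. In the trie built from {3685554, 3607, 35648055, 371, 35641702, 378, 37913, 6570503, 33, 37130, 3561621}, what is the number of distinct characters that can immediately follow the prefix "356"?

The children of the "356" node are the distinct next characters among strings starting with "356".
Characters that immediately follow "356" among the stored strings: {1, 4}.
That node has 2 child edges.

2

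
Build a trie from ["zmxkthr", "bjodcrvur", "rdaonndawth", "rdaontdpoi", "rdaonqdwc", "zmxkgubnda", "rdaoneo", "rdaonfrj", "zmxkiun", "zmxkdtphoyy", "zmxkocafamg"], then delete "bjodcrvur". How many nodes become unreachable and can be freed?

9

Walk "bjodcrvur" from the leaf back toward the root, removing each node that no remaining word uses.
No other word shares any prefix with "bjodcrvur", so all 9 of its nodes go.
Nodes removed: 9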